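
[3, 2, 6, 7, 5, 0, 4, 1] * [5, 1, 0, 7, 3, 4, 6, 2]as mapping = [0→7, 1→0, 2→6, 3→2, 4→4, 5→5, 6→3, 7→1]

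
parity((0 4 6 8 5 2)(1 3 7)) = odd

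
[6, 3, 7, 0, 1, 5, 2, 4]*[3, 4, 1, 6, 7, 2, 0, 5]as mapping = [0→0, 1→6, 2→5, 3→3, 4→4, 5→2, 6→1, 7→7]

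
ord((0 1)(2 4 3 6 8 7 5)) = 14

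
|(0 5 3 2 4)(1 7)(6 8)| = 10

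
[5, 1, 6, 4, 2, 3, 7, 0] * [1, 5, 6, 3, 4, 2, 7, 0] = [2, 5, 7, 4, 6, 3, 0, 1]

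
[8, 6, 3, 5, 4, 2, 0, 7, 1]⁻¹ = [6, 8, 5, 2, 4, 3, 1, 7, 0]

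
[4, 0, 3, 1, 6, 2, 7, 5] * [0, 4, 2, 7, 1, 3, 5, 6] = [1, 0, 7, 4, 5, 2, 6, 3]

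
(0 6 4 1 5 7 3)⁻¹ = (0 3 7 5 1 4 6)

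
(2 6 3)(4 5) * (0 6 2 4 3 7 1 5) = (0 6 7 1 5 3 4)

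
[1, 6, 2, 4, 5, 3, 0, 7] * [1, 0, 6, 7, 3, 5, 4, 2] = [0, 4, 6, 3, 5, 7, 1, 2]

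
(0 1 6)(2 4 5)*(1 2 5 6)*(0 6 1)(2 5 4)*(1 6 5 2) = (0 2 1)(4 6 5)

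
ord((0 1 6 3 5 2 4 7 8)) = 9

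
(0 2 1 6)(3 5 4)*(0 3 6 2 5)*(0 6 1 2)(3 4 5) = (0 3 6 4 1)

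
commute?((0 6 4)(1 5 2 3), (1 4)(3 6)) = no:(0 6 4)(1 5 2 3)*(1 4)(3 6) = (0 3 4)(1 5 2 6), (1 4)(3 6)*(0 6 4)(1 5 2 3) = (0 6 1)(2 3 4 5)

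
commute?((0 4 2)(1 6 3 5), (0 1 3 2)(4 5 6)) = no:(0 4 2)(1 6 3 5)*(0 1 3 2)(4 5 6) = (0 5 3 6 2 1 4), (0 1 3 2)(4 5 6)*(0 4 2)(1 6 3 5) = (0 6 2 4 1 5 3)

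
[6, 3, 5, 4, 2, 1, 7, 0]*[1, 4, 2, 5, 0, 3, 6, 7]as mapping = [0→6, 1→5, 2→3, 3→0, 4→2, 5→4, 6→7, 7→1]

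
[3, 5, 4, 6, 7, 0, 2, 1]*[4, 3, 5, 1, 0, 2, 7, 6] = [1, 2, 0, 7, 6, 4, 5, 3] 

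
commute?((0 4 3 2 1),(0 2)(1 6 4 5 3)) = no:(0 4 3 2 1)*(0 2)(1 6 4 5 3) = (0 5 3)(1 2 6 4),(0 2)(1 6 4 5 3)*(0 4 3 2 1) = (0 1 6 3)(2 4 5)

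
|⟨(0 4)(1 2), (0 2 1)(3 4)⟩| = 120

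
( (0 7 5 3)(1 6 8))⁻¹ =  (0 3 5 7)(1 8 6)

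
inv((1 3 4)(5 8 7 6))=(1 4 3)(5 6 7 8)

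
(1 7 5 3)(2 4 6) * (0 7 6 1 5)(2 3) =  (0 7)(1 6 3 5 2 4)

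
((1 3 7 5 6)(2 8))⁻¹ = (1 6 5 7 3)(2 8)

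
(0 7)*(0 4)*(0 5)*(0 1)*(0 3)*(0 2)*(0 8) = (0 7 4 5 1 3 2 8)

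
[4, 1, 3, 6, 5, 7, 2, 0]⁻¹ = [7, 1, 6, 2, 0, 4, 3, 5]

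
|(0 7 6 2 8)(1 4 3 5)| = 20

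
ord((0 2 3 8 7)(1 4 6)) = 15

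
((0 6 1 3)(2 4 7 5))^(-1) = (0 3 1 6)(2 5 7 4)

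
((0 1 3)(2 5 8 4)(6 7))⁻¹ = (0 3 1)(2 4 8 5)(6 7)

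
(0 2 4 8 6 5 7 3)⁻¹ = (0 3 7 5 6 8 4 2)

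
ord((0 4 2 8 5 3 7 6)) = 8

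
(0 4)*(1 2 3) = (0 4)(1 2 3)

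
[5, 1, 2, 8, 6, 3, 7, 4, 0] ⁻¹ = [8, 1, 2, 5, 7, 0, 4, 6, 3] 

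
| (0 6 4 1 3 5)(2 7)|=6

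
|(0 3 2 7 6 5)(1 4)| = 6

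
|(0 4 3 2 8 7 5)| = 7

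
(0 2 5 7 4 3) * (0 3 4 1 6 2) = (1 6 2 5 7)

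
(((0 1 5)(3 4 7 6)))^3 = (3 6 7 4)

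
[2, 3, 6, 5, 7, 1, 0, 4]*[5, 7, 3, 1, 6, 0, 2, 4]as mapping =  [0→3, 1→1, 2→2, 3→0, 4→4, 5→7, 6→5, 7→6]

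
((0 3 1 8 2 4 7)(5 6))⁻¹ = (0 7 4 2 8 1 3)(5 6)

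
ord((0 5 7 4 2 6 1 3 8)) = 9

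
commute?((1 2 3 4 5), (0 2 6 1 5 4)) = no:(1 2 3 4 5)*(0 2 6 1 5 4) = (0 2 3)(1 6), (0 2 6 1 5 4)*(1 2 3 4 5) = (0 3 4)(2 6)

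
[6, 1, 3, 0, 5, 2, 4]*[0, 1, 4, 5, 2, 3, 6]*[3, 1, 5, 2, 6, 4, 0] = [0, 1, 4, 3, 2, 6, 5]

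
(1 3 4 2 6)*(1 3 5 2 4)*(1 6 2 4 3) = (1 5 4 3 6)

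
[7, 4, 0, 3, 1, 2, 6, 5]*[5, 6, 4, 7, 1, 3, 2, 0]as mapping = [0→0, 1→1, 2→5, 3→7, 4→6, 5→4, 6→2, 7→3]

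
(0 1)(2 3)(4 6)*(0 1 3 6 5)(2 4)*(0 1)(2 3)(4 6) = (0 2 4 5 1)(3 6)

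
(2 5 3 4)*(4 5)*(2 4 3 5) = (2 3)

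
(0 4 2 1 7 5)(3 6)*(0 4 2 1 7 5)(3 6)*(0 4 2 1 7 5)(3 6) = (0 1)(2 5)(3 6)(4 7)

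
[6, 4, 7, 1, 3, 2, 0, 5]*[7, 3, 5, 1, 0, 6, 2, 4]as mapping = [0→2, 1→0, 2→4, 3→3, 4→1, 5→5, 6→7, 7→6]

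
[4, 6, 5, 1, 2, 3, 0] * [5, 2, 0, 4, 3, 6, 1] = [3, 1, 6, 2, 0, 4, 5]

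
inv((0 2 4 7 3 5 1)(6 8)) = (0 1 5 3 7 4 2)(6 8)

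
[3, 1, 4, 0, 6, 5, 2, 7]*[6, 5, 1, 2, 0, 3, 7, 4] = [2, 5, 0, 6, 7, 3, 1, 4]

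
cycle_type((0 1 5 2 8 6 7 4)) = 8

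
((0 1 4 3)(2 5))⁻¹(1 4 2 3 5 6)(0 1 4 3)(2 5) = (0 2 6 4 3 5)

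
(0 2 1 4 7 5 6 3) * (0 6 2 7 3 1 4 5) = (0 7) (1 5 2 4 3 6) 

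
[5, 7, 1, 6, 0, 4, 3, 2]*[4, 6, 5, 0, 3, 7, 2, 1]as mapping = [0→7, 1→1, 2→6, 3→2, 4→4, 5→3, 6→0, 7→5]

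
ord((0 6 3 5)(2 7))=4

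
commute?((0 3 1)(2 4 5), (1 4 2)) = no:(0 3 1)(2 4 5)*(1 4 2) = (0 3 4 5 1), (1 4 2)*(0 3 1)(2 4 5) = (0 3 1 5 2)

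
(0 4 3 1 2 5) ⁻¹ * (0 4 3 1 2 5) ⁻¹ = (0 2 3) (1 4 5) 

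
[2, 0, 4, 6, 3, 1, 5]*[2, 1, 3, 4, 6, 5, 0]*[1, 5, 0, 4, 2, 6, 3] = [4, 0, 3, 1, 2, 5, 6]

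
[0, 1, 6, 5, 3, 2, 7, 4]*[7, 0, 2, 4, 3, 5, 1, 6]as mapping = [0→7, 1→0, 2→1, 3→5, 4→4, 5→2, 6→6, 7→3]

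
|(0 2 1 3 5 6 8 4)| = 8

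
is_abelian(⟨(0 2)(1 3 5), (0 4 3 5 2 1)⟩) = no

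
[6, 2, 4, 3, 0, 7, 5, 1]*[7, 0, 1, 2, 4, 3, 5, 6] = [5, 1, 4, 2, 7, 6, 3, 0]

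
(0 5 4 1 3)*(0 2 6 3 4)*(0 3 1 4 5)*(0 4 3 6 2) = (0 4 3)(1 5 6)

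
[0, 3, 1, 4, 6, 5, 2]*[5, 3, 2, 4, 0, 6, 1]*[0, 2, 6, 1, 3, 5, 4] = [5, 3, 1, 0, 2, 4, 6]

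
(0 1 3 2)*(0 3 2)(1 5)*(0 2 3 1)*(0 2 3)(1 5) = (0 1)(2 5)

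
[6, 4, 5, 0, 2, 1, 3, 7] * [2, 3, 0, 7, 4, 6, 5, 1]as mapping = [0→5, 1→4, 2→6, 3→2, 4→0, 5→3, 6→7, 7→1]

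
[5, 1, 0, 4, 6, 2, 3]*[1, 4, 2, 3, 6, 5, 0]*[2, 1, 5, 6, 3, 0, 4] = [0, 3, 1, 4, 2, 5, 6]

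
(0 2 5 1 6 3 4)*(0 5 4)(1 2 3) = (0 3)(1 6)(2 4 5)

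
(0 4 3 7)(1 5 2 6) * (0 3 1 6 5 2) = (0 4 1 2 5)(3 7)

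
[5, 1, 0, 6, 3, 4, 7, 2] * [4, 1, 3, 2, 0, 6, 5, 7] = [6, 1, 4, 5, 2, 0, 7, 3]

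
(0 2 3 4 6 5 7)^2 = (0 3 6 7 2 4 5)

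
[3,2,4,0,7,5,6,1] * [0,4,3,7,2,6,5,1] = [7,3,2,0,1,6,5,4]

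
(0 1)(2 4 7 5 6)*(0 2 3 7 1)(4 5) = (1 2 5 6 3 7 4)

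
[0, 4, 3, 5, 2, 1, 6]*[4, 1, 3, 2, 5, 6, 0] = [4, 5, 2, 6, 3, 1, 0]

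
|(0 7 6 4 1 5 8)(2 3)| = 14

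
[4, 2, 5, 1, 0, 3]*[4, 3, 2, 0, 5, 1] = [5, 2, 1, 3, 4, 0]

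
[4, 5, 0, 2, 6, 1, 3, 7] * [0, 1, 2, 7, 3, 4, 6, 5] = [3, 4, 0, 2, 6, 1, 7, 5]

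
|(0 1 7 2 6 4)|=6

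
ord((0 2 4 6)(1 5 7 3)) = 4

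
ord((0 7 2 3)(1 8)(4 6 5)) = 12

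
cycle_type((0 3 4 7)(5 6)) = 2.4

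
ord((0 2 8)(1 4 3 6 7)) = 15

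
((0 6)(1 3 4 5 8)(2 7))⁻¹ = (0 6)(1 8 5 4 3)(2 7)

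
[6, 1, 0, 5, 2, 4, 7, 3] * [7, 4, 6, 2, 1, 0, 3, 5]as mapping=[0→3, 1→4, 2→7, 3→0, 4→6, 5→1, 6→5, 7→2]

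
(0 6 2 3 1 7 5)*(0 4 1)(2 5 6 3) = (0 3)(1 7 6 5 4)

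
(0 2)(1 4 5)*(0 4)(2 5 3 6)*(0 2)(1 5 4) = (0 4 3 6)(1 2)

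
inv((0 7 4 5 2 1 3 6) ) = (0 6 3 1 2 5 4 7) 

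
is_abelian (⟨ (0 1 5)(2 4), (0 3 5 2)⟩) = no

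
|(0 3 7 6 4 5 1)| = 7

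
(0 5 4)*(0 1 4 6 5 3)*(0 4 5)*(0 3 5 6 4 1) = (0 5 4) (1 6 3) 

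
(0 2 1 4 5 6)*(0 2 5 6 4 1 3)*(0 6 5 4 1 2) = (0 4 5 1 2 3 6) 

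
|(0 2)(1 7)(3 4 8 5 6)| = 10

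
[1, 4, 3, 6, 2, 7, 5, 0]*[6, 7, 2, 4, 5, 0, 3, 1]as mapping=[0→7, 1→5, 2→4, 3→3, 4→2, 5→1, 6→0, 7→6]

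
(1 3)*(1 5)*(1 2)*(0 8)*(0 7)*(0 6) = (0 8 7 6)(1 3 5 2)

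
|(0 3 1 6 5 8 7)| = 7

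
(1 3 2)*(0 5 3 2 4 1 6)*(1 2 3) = (0 5 1 3 4 2 6)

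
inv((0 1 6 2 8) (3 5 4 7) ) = (0 8 2 6 1) (3 7 4 5) 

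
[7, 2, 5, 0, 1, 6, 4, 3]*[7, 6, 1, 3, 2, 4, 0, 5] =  [5, 1, 4, 7, 6, 0, 2, 3]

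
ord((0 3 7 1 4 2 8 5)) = 8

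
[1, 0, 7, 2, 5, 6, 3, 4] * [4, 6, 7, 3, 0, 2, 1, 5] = [6, 4, 5, 7, 2, 1, 3, 0]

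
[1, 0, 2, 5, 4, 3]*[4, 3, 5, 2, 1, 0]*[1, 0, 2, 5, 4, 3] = [5, 4, 3, 1, 0, 2]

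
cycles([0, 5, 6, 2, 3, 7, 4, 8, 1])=(1 5 7 8) (2 6 4 3) 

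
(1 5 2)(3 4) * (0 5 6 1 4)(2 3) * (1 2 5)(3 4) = (0 1 6 2 3)(4 5)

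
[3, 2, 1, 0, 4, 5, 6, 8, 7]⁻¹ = [3, 2, 1, 0, 4, 5, 6, 8, 7]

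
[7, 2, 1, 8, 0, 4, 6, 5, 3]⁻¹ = [4, 2, 1, 8, 5, 7, 6, 0, 3]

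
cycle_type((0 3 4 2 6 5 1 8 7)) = 9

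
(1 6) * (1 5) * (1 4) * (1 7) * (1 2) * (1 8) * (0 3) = (0 3)(1 6 5 4 7 2 8)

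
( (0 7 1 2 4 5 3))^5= (0 5 2 7 3 4 1)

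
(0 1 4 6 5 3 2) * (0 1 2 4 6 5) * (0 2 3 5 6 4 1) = (0 3 1 4 6 2)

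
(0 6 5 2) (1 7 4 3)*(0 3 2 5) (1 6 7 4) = (0 7 1 4 2 3 6) 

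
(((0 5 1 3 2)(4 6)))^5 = (4 6)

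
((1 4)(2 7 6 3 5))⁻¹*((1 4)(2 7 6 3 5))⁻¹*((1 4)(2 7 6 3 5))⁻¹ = (1 4)(2 6 5 7 3)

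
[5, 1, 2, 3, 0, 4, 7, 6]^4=[5, 1, 2, 3, 0, 4, 6, 7]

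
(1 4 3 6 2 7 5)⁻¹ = (1 5 7 2 6 3 4)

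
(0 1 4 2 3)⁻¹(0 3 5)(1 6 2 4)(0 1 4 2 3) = (0 5 1)(2 4 6 3)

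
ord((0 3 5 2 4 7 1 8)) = 8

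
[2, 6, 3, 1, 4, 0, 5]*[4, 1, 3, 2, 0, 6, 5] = [3, 5, 2, 1, 0, 4, 6]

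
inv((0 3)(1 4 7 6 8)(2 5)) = (0 3)(1 8 6 7 4)(2 5)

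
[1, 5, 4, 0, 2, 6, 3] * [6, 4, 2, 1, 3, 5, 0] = [4, 5, 3, 6, 2, 0, 1]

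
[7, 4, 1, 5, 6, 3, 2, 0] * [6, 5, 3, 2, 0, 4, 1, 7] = [7, 0, 5, 4, 1, 2, 3, 6]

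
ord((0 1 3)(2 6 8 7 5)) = 15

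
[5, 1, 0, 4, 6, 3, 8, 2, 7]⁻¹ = [2, 1, 7, 5, 3, 0, 4, 8, 6]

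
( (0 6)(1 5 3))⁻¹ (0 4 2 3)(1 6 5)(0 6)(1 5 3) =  (0 3 5)(1 6 4 2)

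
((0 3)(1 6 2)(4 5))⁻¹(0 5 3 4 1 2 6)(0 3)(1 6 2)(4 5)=(0 5 6 1 2 3 4)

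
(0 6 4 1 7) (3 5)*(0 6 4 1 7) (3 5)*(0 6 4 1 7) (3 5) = (0 1 6 7 4) (3 5) 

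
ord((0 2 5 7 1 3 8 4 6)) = 9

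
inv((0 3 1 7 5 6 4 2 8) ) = (0 8 2 4 6 5 7 1 3) 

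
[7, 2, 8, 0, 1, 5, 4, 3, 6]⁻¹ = [3, 4, 1, 7, 6, 5, 8, 0, 2]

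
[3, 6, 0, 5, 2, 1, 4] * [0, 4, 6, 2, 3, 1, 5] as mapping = [0→2, 1→5, 2→0, 3→1, 4→6, 5→4, 6→3] 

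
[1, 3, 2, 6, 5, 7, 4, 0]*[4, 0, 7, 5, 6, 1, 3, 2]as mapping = [0→0, 1→5, 2→7, 3→3, 4→1, 5→2, 6→6, 7→4]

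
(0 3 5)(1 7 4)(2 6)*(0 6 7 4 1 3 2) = (0 2 7 1 4 3 5 6)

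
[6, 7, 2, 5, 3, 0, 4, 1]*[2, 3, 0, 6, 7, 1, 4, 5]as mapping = [0→4, 1→5, 2→0, 3→1, 4→6, 5→2, 6→7, 7→3]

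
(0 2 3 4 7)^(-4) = (0 2 3 4 7)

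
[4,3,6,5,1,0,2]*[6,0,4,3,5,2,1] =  [5,3,1,2,0,6,4]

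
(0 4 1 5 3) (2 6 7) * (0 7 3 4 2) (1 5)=(0 2 6 3 7) (4 5) 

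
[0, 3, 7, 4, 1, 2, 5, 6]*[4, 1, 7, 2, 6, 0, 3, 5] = [4, 2, 5, 6, 1, 7, 0, 3]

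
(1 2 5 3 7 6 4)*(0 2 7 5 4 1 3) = (0 2 4 3 5)(1 7 6)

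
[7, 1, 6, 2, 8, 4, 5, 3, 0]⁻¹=[8, 1, 3, 7, 5, 6, 2, 0, 4]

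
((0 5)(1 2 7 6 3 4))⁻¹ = (0 5)(1 4 3 6 7 2)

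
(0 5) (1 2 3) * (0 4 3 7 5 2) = (0 2 7 5 4 3 1) 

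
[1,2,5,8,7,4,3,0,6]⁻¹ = [7,0,1,6,5,2,8,4,3]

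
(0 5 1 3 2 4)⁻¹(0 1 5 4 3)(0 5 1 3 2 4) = (0 2 5 3 1)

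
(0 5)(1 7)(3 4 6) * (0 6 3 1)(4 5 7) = (0 7)(1 4 3 5 6)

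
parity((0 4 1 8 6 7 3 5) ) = odd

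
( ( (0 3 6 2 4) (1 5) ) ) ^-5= (1 5) 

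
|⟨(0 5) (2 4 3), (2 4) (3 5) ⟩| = 120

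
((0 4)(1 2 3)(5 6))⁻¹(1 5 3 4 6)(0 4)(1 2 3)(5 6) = (0 5 2 6 1)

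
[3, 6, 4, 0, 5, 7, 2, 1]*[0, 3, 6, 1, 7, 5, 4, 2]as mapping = [0→1, 1→4, 2→7, 3→0, 4→5, 5→2, 6→6, 7→3]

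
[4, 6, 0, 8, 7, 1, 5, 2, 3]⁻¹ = [2, 5, 7, 8, 0, 6, 1, 4, 3]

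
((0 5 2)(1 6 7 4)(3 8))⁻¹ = (0 2 5)(1 4 7 6)(3 8)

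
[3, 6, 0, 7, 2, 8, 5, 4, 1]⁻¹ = [2, 8, 4, 0, 7, 6, 1, 3, 5]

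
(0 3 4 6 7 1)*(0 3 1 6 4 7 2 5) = (0 1 3 7 6 2 5)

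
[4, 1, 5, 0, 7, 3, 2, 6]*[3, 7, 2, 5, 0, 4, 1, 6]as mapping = [0→0, 1→7, 2→4, 3→3, 4→6, 5→5, 6→2, 7→1]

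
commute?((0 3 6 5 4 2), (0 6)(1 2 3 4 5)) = no:(0 3 6 5 4 2) * (0 6)(1 2 3 4 5) = (0 4 3)(1 2 6), (0 6)(1 2 3 4 5) * (0 3 6 5 4 2) = (0 5 1)(2 6 3)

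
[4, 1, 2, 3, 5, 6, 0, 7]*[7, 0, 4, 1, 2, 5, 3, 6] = [2, 0, 4, 1, 5, 3, 7, 6] 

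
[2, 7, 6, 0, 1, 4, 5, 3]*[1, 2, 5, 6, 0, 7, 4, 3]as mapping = [0→5, 1→3, 2→4, 3→1, 4→2, 5→0, 6→7, 7→6]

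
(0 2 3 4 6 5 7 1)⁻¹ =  (0 1 7 5 6 4 3 2)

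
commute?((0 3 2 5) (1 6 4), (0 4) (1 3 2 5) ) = no:(0 3 2 5) (1 6 4)*(0 4) (1 3 2 5) = (0 2 1 6) (3 5 4), (0 4) (1 3 2 5)*(0 3 2 5) (1 6 4) = (0 1 2) (3 5 6 4) 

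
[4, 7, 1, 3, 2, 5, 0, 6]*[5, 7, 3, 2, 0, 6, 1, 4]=[0, 4, 7, 2, 3, 6, 5, 1]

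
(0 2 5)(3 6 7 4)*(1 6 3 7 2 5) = (0 5)(1 6 2)(4 7)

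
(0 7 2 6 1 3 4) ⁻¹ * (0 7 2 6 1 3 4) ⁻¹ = (0 3 6 7 4 1 2) 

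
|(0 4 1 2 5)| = 5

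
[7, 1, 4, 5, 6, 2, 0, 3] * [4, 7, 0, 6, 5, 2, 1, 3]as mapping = [0→3, 1→7, 2→5, 3→2, 4→1, 5→0, 6→4, 7→6]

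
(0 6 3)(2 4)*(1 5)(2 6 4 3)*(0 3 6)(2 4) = (0 2 6 4)(1 5)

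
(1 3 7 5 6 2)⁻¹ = (1 2 6 5 7 3)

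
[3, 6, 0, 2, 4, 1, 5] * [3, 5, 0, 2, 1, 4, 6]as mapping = [0→2, 1→6, 2→3, 3→0, 4→1, 5→5, 6→4]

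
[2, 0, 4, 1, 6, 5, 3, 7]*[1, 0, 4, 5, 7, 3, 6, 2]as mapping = [0→4, 1→1, 2→7, 3→0, 4→6, 5→3, 6→5, 7→2]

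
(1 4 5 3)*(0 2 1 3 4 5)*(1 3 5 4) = (0 2 3 5 1 4)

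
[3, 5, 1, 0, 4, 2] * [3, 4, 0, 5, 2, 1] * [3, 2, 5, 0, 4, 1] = [1, 2, 4, 0, 5, 3]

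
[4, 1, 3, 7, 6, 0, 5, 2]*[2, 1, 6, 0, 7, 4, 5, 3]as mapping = [0→7, 1→1, 2→0, 3→3, 4→5, 5→2, 6→4, 7→6]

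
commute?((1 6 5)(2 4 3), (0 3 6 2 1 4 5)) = no:(1 6 5)(2 4 3)*(0 3 6 2 1 4 5) = (0 3 1 2 5 4 6), (0 3 6 2 1 4 5)*(1 6 5)(2 4 3) = (0 2 6 4 1 3 5)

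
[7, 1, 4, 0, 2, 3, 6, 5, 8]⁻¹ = [3, 1, 4, 5, 2, 7, 6, 0, 8]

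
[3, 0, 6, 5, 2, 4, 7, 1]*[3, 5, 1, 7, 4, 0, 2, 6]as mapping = [0→7, 1→3, 2→2, 3→0, 4→1, 5→4, 6→6, 7→5]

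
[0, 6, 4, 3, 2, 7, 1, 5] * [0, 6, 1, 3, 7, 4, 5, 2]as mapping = [0→0, 1→5, 2→7, 3→3, 4→1, 5→2, 6→6, 7→4]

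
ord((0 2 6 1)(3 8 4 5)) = 4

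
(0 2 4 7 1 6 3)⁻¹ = (0 3 6 1 7 4 2)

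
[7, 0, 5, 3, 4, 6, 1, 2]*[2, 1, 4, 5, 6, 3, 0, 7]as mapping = [0→7, 1→2, 2→3, 3→5, 4→6, 5→0, 6→1, 7→4]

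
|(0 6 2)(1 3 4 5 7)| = 15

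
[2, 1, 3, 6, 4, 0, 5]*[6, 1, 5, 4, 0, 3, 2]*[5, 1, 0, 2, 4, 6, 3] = [6, 1, 4, 0, 5, 3, 2]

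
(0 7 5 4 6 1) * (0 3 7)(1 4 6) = (1 3 7 5 6 4)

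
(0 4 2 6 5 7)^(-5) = (0 4 2 6 5 7)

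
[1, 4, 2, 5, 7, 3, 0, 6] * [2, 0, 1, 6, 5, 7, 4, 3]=[0, 5, 1, 7, 3, 6, 2, 4] 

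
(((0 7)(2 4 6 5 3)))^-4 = (2 4 6 5 3)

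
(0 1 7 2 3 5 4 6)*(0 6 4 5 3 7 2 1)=(1 2 7)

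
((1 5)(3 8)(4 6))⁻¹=(1 5)(3 8)(4 6)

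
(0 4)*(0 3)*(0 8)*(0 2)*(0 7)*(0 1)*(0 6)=(0 4 3 8 2 7 1 6)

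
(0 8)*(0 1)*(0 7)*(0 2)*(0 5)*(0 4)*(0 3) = (0 8 1 7 2 5 4 3)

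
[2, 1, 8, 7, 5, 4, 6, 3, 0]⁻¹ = [8, 1, 0, 7, 5, 4, 6, 3, 2]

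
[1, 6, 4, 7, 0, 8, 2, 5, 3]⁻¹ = [4, 0, 6, 8, 2, 7, 1, 3, 5]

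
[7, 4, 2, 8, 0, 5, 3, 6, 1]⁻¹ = [4, 8, 2, 6, 1, 5, 7, 0, 3]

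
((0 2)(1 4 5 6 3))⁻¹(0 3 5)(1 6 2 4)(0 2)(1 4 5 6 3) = (0 5 4 3)(1 6 2)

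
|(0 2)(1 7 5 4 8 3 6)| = 14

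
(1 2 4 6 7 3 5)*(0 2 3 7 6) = (0 2 4)(1 3 5)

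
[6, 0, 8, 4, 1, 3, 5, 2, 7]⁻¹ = [1, 4, 7, 5, 3, 6, 0, 8, 2]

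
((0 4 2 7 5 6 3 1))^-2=(0 3 5 2)(1 6 7 4)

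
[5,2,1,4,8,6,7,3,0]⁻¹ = [8,2,1,7,3,0,5,6,4]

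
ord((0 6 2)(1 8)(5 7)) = 6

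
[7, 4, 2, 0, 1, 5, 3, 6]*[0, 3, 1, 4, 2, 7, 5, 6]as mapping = [0→6, 1→2, 2→1, 3→0, 4→3, 5→7, 6→4, 7→5]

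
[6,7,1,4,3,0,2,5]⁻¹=[5,2,6,4,3,7,0,1]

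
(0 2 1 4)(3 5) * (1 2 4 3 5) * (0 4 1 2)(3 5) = (0 1 5 3 2)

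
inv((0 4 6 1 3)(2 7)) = (0 3 1 6 4)(2 7)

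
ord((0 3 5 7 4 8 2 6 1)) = 9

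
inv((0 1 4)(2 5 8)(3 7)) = (0 4 1)(2 8 5)(3 7)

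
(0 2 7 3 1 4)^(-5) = (0 2 7 3 1 4)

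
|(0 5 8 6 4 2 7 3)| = 8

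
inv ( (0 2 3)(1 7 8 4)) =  (0 3 2)(1 4 8 7)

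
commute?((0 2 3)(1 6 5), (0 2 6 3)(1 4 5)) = no:(0 2 3)(1 6 5)*(0 2 6 3)(1 4 5) = (0 6 1 3 2)(4 5), (0 2 6 3)(1 4 5)*(0 2 3)(1 6 5) = (0 3 2 5 6)(1 4)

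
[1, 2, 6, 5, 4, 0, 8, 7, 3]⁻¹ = [5, 0, 1, 8, 4, 3, 2, 7, 6]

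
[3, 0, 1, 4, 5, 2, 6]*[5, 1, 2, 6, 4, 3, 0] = [6, 5, 1, 4, 3, 2, 0]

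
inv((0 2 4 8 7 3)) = (0 3 7 8 4 2)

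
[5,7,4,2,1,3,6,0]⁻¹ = [7,4,3,5,2,0,6,1]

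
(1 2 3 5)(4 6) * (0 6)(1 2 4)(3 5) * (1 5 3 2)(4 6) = (0 4)(1 6 5)(2 3)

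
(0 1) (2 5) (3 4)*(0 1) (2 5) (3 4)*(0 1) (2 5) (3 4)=(0 1) (2 5) (3 4) 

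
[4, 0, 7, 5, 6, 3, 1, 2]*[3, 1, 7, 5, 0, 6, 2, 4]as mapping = [0→0, 1→3, 2→4, 3→6, 4→2, 5→5, 6→1, 7→7]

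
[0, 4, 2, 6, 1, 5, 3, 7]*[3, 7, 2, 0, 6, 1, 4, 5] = [3, 6, 2, 4, 7, 1, 0, 5]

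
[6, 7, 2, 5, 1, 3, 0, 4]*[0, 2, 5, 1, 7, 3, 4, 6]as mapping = [0→4, 1→6, 2→5, 3→3, 4→2, 5→1, 6→0, 7→7]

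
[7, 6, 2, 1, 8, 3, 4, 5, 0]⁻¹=[8, 3, 2, 5, 6, 7, 1, 0, 4]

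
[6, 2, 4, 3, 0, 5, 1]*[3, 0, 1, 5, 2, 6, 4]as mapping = [0→4, 1→1, 2→2, 3→5, 4→3, 5→6, 6→0]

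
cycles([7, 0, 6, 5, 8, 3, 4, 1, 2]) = (0 7 1)(2 6 4 8)(3 5)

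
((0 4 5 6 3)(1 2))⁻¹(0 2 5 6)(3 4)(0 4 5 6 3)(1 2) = (0 5)(1 6 3 4)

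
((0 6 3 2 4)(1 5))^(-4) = (0 6 3 2 4)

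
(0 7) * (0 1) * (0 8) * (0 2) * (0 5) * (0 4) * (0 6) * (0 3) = (0 7 1 8 2 5 4 6 3)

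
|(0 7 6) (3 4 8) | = 3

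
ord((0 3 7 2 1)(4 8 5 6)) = 20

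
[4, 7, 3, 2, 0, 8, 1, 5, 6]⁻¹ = [4, 6, 3, 2, 0, 7, 8, 1, 5]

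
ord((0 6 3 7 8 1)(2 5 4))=6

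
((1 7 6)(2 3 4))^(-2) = (1 7 6)(2 3 4)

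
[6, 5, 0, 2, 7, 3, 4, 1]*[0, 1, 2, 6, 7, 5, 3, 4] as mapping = [0→3, 1→5, 2→0, 3→2, 4→4, 5→6, 6→7, 7→1] 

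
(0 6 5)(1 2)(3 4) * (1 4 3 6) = (0 1 2 4 6 5)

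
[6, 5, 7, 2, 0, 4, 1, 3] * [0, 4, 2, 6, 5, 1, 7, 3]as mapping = [0→7, 1→1, 2→3, 3→2, 4→0, 5→5, 6→4, 7→6]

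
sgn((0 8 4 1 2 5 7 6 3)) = 1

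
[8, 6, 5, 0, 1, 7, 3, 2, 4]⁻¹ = [3, 4, 7, 6, 8, 2, 1, 5, 0]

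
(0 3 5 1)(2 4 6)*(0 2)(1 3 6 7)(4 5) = (0 6)(1 2 5 3 4 7)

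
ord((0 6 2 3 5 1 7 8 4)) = 9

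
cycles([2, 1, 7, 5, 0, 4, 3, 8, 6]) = (0 2 7 8 6 3 5 4) 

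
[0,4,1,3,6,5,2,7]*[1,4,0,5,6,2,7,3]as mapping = [0→1,1→6,2→4,3→5,4→7,5→2,6→0,7→3]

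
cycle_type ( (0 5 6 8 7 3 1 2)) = 8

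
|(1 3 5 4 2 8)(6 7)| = 6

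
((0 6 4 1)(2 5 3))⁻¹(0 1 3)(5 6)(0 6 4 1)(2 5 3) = (0 2 6)(3 4)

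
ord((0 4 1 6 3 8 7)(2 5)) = 14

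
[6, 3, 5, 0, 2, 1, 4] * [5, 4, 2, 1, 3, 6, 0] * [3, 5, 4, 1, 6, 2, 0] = [3, 5, 0, 2, 4, 6, 1]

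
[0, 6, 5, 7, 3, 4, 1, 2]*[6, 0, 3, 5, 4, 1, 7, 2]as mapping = [0→6, 1→7, 2→1, 3→2, 4→5, 5→4, 6→0, 7→3]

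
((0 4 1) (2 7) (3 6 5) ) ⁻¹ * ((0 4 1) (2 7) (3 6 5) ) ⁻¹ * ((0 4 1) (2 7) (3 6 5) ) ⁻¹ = (2 7) 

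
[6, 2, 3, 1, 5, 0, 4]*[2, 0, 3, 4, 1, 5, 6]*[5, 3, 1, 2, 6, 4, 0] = [0, 2, 6, 5, 4, 1, 3]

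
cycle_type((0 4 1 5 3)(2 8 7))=3.5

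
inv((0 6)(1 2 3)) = (0 6)(1 3 2)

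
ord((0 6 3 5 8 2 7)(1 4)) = 14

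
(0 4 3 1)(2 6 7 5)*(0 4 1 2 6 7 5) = (0 1 4 3 2 7)(5 6)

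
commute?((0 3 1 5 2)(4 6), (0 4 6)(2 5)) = no:(0 3 1 5 2)(4 6)*(0 4 6)(2 5) = (0 3 1 2 4), (0 4 6)(2 5)*(0 3 1 5 2)(4 6) = (0 6 3 1 5)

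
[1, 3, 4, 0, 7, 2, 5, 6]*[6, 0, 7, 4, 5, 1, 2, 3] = [0, 4, 5, 6, 3, 7, 1, 2]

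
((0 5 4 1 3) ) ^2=(0 4 3 5 1) 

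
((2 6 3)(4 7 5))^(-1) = (2 3 6)(4 5 7)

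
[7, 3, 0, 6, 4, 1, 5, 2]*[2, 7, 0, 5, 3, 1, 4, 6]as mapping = [0→6, 1→5, 2→2, 3→4, 4→3, 5→7, 6→1, 7→0]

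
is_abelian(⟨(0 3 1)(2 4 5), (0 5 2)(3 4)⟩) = no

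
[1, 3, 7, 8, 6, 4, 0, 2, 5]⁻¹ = [6, 0, 7, 1, 5, 8, 4, 2, 3]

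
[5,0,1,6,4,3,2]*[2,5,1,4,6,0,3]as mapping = [0→0,1→2,2→5,3→3,4→6,5→4,6→1]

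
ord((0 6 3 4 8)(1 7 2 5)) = 20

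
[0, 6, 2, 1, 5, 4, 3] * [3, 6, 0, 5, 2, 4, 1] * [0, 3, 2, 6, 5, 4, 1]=[6, 3, 0, 1, 5, 2, 4]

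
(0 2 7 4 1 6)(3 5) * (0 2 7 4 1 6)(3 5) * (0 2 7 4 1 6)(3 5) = (0 4)(1 2)(3 5)(6 7)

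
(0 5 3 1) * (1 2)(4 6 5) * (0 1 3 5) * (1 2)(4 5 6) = (0 5 6)(1 2 3)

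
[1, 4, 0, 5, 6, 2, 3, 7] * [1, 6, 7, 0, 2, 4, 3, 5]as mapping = [0→6, 1→2, 2→1, 3→4, 4→3, 5→7, 6→0, 7→5]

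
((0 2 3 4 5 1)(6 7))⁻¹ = (0 1 5 4 3 2)(6 7)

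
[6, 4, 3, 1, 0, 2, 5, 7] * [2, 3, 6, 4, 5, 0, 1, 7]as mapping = [0→1, 1→5, 2→4, 3→3, 4→2, 5→6, 6→0, 7→7]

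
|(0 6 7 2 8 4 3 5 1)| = 9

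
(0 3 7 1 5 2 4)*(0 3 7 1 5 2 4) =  (0 7 5 4 3 1 2)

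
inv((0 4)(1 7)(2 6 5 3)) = (0 4)(1 7)(2 3 5 6)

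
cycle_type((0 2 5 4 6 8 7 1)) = 8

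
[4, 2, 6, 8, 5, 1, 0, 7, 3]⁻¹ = [6, 5, 1, 8, 0, 4, 2, 7, 3]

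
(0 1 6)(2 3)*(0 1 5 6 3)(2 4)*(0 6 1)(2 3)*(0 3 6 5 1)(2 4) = (0 1 4 6 3 2 5)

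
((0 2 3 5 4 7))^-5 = (0 2 3 5 4 7)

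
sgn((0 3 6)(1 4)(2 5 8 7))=1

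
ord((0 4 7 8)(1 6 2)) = 12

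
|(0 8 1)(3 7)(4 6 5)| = 6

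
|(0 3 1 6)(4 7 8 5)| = 4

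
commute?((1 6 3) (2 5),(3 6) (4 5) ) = no:(1 6 3) (2 5)*(3 6) (4 5) = (1 3) (2 4 5),(3 6) (4 5)*(1 6 3) (2 5) = (1 6) (2 5 4) 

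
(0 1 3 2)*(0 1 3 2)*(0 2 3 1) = (0 1 3 2)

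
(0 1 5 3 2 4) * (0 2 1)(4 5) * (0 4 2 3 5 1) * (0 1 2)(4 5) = (0 5 4 3 1)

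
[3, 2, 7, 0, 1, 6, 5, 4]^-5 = [3, 4, 1, 0, 7, 6, 5, 2]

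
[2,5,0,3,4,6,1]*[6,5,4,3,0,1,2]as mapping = [0→4,1→1,2→6,3→3,4→0,5→2,6→5]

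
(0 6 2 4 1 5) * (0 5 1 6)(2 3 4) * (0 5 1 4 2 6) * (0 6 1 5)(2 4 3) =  (1 3 4 6 2)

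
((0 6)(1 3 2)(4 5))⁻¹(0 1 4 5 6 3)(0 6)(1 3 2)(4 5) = (0 2 6 3 5 4)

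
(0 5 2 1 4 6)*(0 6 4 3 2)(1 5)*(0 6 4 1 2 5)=(0 2)(1 3 5 6 4)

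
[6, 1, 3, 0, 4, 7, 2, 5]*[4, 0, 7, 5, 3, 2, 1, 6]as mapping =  [0→1, 1→0, 2→5, 3→4, 4→3, 5→6, 6→7, 7→2]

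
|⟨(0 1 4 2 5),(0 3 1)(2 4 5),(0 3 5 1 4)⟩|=360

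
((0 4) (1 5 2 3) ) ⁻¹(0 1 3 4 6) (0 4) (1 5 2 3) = (0 6 4 5 1) 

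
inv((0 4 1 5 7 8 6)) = (0 6 8 7 5 1 4)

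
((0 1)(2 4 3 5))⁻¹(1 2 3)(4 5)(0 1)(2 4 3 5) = (0 4 5)(2 3)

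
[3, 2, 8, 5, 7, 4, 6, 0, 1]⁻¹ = [7, 8, 1, 0, 5, 3, 6, 4, 2]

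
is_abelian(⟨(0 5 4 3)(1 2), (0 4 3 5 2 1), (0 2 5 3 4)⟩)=no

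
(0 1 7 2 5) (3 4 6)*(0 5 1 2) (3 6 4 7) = (0 2 1 3 7) 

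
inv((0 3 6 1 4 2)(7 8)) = (0 2 4 1 6 3)(7 8)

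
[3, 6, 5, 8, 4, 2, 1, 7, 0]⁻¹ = [8, 6, 5, 0, 4, 2, 1, 7, 3]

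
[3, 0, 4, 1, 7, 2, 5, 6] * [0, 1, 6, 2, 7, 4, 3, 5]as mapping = [0→2, 1→0, 2→7, 3→1, 4→5, 5→6, 6→4, 7→3]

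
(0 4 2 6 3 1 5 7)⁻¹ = (0 7 5 1 3 6 2 4)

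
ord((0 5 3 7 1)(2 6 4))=15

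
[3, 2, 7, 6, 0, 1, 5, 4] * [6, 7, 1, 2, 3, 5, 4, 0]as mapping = [0→2, 1→1, 2→0, 3→4, 4→6, 5→7, 6→5, 7→3]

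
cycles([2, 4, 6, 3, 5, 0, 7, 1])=(0 2 6 7 1 4 5)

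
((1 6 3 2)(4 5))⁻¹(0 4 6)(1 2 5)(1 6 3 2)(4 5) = (0 5 3)(1 4 6)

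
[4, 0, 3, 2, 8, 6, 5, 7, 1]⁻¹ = [1, 8, 3, 2, 0, 6, 5, 7, 4]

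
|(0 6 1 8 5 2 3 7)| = 8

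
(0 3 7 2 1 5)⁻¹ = (0 5 1 2 7 3)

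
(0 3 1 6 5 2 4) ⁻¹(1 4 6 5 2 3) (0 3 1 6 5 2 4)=(0 5 2 4 1 6) 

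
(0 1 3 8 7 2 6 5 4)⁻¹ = (0 4 5 6 2 7 8 3 1)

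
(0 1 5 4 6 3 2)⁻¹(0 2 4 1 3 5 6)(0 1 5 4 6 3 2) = (0 6 5 2 4 3 1)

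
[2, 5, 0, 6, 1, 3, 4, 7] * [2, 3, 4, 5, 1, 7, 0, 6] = [4, 7, 2, 0, 3, 5, 1, 6]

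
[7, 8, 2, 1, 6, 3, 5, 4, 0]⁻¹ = [8, 3, 2, 5, 7, 6, 4, 0, 1]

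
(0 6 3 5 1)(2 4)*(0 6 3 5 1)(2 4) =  (0 3 1 6 5)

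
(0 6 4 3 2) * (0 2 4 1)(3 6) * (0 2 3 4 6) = (0 4)(1 2 3 6)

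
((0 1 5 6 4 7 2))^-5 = (0 5 4 2 1 6 7)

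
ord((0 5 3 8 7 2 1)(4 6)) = 14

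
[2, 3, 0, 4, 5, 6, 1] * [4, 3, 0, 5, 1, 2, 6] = [0, 5, 4, 1, 2, 6, 3]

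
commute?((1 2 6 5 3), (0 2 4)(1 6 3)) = no:(1 2 6 5 3) * (0 2 4)(1 6 3) = (0 2 3 6 5 1 4), (0 2 4)(1 6 3) * (1 2 6 5 3) = (0 6 1 5 3 2 4)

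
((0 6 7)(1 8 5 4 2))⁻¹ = (0 7 6)(1 2 4 5 8)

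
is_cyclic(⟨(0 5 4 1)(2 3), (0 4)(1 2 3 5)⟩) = no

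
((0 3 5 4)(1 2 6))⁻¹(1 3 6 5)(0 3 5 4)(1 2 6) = (1 4 2 5)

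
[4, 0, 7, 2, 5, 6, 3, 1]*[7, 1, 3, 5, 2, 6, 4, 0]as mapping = [0→2, 1→7, 2→0, 3→3, 4→6, 5→4, 6→5, 7→1]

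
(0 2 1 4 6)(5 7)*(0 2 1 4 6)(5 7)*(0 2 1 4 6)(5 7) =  (0 4 2 6 1)(5 7)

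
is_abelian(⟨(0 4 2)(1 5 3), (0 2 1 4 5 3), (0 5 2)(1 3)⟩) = no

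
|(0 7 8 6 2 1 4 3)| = 8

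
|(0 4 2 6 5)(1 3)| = 10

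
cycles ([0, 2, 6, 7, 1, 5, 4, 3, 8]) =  (1 2 6 4) (3 7) 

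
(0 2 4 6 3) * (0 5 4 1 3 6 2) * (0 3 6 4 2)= (0 3 5 2 1 6 4)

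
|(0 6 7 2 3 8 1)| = 7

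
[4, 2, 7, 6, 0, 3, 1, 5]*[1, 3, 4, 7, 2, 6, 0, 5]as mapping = [0→2, 1→4, 2→5, 3→0, 4→1, 5→7, 6→3, 7→6]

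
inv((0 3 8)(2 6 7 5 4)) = (0 8 3)(2 4 5 7 6)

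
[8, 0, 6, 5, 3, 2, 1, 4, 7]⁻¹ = [1, 6, 5, 4, 7, 3, 2, 8, 0]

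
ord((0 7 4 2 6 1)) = 6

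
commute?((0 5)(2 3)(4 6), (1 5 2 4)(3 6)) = no:(0 5)(2 3)(4 6)*(1 5 2 4)(3 6) = (0 2 6 1 5)(3 4), (1 5 2 4)(3 6)*(0 5)(2 3)(4 6) = (0 5 3 4 1)(2 6)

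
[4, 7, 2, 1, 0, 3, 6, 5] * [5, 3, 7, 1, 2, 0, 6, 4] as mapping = [0→2, 1→4, 2→7, 3→3, 4→5, 5→1, 6→6, 7→0] 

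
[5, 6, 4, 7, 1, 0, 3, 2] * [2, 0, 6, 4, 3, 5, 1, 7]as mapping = [0→5, 1→1, 2→3, 3→7, 4→0, 5→2, 6→4, 7→6]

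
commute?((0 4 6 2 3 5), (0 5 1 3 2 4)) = no:(0 4 6 2 3 5) * (0 5 1 3 2 4) = (1 3)(4 6), (0 5 1 3 2 4) * (0 4 6 2 3 5) = (1 5)(2 6)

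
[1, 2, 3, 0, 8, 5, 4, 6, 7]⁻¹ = [3, 0, 1, 2, 6, 5, 7, 8, 4]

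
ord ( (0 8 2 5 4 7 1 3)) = 8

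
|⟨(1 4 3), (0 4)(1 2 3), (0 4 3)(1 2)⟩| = 120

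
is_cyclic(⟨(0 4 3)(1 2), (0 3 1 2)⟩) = no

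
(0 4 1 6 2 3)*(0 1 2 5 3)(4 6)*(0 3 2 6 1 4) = (0 1)(2 3 4 6 5)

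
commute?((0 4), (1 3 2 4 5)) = no:(0 4)*(1 3 2 4 5) = (0 5 1 3 2 4), (1 3 2 4 5)*(0 4) = (0 4 5 1 3 2)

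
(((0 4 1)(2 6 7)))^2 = (0 1 4)(2 7 6)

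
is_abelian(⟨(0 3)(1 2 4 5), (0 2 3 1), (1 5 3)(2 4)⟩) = no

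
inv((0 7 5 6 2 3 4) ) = (0 4 3 2 6 5 7) 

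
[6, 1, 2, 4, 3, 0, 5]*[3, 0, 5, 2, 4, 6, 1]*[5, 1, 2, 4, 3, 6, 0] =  [1, 5, 6, 3, 2, 4, 0]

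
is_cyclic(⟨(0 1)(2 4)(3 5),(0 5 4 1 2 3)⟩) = no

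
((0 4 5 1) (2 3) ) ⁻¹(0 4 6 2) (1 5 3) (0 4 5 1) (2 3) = (0 1 2) (3 4 5 6) 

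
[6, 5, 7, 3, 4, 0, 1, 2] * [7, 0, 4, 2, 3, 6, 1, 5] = [1, 6, 5, 2, 3, 7, 0, 4]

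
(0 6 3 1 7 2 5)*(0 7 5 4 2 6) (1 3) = (1 5 7 6) (2 4) 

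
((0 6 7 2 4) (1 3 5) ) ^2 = (0 7 4 6 2) (1 5 3) 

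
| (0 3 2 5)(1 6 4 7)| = 4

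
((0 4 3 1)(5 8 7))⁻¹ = (0 1 3 4)(5 7 8)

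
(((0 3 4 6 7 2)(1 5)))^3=(0 6)(1 5)(2 4)(3 7)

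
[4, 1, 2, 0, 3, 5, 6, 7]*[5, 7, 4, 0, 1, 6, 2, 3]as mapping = [0→1, 1→7, 2→4, 3→5, 4→0, 5→6, 6→2, 7→3]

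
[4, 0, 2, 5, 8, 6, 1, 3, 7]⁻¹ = [1, 6, 2, 7, 0, 3, 5, 8, 4]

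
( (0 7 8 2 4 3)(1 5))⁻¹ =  (0 3 4 2 8 7)(1 5)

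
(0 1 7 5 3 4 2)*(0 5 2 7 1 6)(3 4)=(0 6)(2 5 4 7)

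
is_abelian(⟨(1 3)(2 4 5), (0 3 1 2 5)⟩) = no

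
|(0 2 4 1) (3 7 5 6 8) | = 20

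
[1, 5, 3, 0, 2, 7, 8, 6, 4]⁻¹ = [3, 0, 4, 2, 8, 1, 7, 5, 6]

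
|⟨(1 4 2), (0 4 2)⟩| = 12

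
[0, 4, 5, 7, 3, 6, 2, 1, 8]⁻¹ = [0, 7, 6, 4, 1, 2, 5, 3, 8]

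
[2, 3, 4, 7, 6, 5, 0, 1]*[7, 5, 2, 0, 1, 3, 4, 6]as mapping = [0→2, 1→0, 2→1, 3→6, 4→4, 5→3, 6→7, 7→5]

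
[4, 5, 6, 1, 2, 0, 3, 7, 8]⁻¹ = [5, 3, 4, 6, 0, 1, 2, 7, 8]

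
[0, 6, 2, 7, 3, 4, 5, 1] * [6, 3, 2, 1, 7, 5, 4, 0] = [6, 4, 2, 0, 1, 7, 5, 3]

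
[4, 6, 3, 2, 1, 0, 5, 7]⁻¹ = [5, 4, 3, 2, 0, 6, 1, 7]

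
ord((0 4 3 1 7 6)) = 6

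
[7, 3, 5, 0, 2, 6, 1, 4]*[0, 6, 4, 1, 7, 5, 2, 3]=[3, 1, 5, 0, 4, 2, 6, 7]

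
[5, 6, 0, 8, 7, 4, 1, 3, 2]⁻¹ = [2, 6, 8, 7, 5, 0, 1, 4, 3]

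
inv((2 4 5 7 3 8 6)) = (2 6 8 3 7 5 4)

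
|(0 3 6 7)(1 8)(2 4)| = 4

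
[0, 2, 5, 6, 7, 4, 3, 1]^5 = [0, 1, 2, 6, 4, 5, 3, 7]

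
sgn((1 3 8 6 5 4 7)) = 1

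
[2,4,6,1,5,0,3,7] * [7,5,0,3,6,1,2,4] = [0,6,2,5,1,7,3,4]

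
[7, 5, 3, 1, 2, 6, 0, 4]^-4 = [3, 7, 6, 0, 5, 4, 2, 1]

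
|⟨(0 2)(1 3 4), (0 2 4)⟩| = 120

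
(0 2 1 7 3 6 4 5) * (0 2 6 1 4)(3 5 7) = (0 6)(1 3)(2 4 7 5)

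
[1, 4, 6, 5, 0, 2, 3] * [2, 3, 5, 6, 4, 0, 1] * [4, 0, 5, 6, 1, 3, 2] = [6, 1, 0, 4, 5, 3, 2]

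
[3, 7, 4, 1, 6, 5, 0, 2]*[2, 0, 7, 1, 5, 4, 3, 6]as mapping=[0→1, 1→6, 2→5, 3→0, 4→3, 5→4, 6→2, 7→7]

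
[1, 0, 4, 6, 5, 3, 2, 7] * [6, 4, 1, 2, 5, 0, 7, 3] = [4, 6, 5, 7, 0, 2, 1, 3]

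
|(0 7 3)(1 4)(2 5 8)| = 6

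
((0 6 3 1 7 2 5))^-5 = (0 3 7 5 6 1 2)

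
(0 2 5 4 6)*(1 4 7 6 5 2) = (0 1 4 5 7 6)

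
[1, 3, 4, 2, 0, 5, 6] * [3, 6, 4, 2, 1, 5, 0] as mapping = [0→6, 1→2, 2→1, 3→4, 4→3, 5→5, 6→0] 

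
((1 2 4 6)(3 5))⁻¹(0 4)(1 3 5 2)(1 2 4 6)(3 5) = (0 6)(2 5 3 4)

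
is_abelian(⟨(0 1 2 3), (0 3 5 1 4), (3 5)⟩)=no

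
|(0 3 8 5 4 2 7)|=7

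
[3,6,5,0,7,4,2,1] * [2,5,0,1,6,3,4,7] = [1,4,3,2,7,6,0,5]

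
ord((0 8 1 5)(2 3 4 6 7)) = 20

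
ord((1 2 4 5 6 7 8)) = 7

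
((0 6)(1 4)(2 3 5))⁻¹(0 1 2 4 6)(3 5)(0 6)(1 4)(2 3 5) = (0 6 4 3 1)(2 5)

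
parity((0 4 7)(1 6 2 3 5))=even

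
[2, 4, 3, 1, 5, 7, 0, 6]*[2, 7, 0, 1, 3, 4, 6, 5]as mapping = [0→0, 1→3, 2→1, 3→7, 4→4, 5→5, 6→2, 7→6]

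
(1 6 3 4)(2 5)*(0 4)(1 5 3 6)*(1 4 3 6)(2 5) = (0 3)(1 4 2 6)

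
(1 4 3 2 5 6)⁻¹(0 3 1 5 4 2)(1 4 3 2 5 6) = (0 2 4 6 3 5)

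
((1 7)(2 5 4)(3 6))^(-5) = (1 7)(2 5 4)(3 6)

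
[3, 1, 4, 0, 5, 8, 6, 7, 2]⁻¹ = [3, 1, 8, 0, 2, 4, 6, 7, 5]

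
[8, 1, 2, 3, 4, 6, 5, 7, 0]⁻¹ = [8, 1, 2, 3, 4, 6, 5, 7, 0]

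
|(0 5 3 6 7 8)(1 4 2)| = 6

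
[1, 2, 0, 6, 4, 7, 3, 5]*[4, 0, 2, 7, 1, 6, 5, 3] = [0, 2, 4, 5, 1, 3, 7, 6]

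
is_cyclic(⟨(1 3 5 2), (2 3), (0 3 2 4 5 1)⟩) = no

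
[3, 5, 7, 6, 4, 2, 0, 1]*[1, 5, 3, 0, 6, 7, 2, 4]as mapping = [0→0, 1→7, 2→4, 3→2, 4→6, 5→3, 6→1, 7→5]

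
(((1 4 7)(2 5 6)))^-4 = (1 7 4)(2 6 5)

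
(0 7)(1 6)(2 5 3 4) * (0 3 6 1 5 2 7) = (3 4 7)(5 6)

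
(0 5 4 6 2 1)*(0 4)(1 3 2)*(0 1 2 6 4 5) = (1 5)(2 3 6)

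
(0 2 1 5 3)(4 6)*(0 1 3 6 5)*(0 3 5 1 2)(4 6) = (1 3 2 5 4)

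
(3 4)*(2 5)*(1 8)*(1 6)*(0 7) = (0 7)(1 8 6)(2 5)(3 4)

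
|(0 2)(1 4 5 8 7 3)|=6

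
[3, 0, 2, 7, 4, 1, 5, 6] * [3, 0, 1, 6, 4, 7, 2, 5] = [6, 3, 1, 5, 4, 0, 7, 2]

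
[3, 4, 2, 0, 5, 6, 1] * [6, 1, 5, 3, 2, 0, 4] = [3, 2, 5, 6, 0, 4, 1]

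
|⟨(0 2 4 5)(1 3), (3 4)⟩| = 72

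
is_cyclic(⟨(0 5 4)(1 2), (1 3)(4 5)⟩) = no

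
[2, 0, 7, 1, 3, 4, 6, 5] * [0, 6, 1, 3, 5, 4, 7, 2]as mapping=[0→1, 1→0, 2→2, 3→6, 4→3, 5→5, 6→7, 7→4]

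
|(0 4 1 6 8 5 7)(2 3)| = 14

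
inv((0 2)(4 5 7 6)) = (0 2)(4 6 7 5)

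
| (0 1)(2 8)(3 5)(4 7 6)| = 6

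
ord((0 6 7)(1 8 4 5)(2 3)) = 12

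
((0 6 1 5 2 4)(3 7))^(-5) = (0 6 1 5 2 4)(3 7)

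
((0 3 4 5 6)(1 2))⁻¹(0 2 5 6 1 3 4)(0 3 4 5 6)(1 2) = (0 2 4 5 3 1 6)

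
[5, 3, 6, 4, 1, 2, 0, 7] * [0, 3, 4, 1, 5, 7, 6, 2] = [7, 1, 6, 5, 3, 4, 0, 2]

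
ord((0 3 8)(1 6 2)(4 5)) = 6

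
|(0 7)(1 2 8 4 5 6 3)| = 14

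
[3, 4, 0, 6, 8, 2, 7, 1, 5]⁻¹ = [2, 7, 5, 0, 1, 8, 3, 6, 4]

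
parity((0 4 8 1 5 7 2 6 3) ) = even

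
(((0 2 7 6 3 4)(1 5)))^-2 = (0 3 7)(2 4 6)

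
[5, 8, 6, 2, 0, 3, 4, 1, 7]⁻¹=[4, 7, 3, 5, 6, 0, 2, 8, 1]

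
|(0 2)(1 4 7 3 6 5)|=6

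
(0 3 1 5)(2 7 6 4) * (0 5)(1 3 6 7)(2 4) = (0 6 2 1)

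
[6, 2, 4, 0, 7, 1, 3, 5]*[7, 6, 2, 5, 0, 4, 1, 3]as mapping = [0→1, 1→2, 2→0, 3→7, 4→3, 5→6, 6→5, 7→4]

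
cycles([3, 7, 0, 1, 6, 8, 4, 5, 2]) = (0 3 1 7 5 8 2)(4 6)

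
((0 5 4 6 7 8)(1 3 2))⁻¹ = (0 8 7 6 4 5)(1 2 3)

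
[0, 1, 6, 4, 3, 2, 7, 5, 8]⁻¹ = [0, 1, 5, 4, 3, 7, 2, 6, 8]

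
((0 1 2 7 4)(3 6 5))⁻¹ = (0 4 7 2 1)(3 5 6)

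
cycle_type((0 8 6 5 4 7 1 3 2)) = 9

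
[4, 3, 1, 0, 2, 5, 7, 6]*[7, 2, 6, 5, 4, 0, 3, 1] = [4, 5, 2, 7, 6, 0, 1, 3]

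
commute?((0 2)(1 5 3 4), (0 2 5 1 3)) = no:(0 2)(1 5 3 4)*(0 2 5 1 3) = (0 5)(3 4), (0 2 5 1 3)*(0 2)(1 5 3 4) = (1 4)(2 3)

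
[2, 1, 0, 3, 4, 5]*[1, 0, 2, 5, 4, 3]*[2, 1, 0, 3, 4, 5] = [0, 2, 1, 5, 4, 3]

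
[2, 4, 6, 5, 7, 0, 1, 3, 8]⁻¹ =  [5, 6, 0, 7, 1, 3, 2, 4, 8]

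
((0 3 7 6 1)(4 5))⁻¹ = (0 1 6 7 3)(4 5)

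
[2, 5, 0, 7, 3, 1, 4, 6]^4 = [0, 1, 2, 3, 4, 5, 6, 7]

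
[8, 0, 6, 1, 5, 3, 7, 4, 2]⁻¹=[1, 3, 8, 5, 7, 4, 2, 6, 0]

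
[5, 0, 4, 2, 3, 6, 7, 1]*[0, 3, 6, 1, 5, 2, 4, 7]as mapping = [0→2, 1→0, 2→5, 3→6, 4→1, 5→4, 6→7, 7→3]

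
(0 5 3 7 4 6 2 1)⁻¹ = (0 1 2 6 4 7 3 5)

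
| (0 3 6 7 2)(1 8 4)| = 15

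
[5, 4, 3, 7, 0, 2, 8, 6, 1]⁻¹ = [4, 8, 5, 2, 1, 0, 7, 3, 6]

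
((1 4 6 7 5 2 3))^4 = (1 5 4 2 6 3 7)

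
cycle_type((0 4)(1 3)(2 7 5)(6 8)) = 2^3.3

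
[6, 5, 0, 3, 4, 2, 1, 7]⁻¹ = [2, 6, 5, 3, 4, 1, 0, 7]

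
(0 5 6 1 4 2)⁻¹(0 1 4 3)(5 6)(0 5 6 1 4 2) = (1 6)(2 3 5 4)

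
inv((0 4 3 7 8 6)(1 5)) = (0 6 8 7 3 4)(1 5)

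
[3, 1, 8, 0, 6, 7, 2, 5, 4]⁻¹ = [3, 1, 6, 0, 8, 7, 4, 5, 2]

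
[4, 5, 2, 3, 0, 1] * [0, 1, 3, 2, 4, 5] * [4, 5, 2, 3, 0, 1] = [0, 1, 3, 2, 4, 5]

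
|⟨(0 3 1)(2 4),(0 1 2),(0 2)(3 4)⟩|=120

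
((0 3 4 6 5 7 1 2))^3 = (0 6 1 3 5 2 4 7)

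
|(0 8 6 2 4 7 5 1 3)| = 9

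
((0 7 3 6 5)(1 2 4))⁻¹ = (0 5 6 3 7)(1 4 2)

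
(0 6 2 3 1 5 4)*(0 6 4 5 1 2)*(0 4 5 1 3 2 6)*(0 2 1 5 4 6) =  (0 4 2 1 3)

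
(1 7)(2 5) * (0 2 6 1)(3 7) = (0 2 5 6 1 3 7)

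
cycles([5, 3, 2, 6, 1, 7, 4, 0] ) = (0 5 7)(1 3 6 4)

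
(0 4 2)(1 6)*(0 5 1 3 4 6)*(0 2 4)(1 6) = (0 1 2 5 6 3)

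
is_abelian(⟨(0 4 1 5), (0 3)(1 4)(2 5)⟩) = no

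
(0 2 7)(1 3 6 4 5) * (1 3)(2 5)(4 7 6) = (0 5 3 4 2 6 7)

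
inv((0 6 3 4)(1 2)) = (0 4 3 6)(1 2)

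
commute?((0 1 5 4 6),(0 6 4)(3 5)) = no:(0 1 5 4 6)*(0 6 4)(3 5) = (0 1 3 5),(0 6 4)(3 5)*(0 1 5 4 6) = (1 5 3 4)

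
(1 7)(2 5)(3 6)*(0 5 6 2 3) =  (0 5 3 2 6)(1 7)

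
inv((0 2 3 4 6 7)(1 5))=(0 7 6 4 3 2)(1 5)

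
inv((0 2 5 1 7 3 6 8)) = (0 8 6 3 7 1 5 2)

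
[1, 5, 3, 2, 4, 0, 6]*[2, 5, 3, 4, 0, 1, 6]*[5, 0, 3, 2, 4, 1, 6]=[1, 0, 4, 2, 5, 3, 6]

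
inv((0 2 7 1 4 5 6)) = (0 6 5 4 1 7 2)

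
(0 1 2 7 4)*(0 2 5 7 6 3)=(0 1 5 7 4 2 6 3)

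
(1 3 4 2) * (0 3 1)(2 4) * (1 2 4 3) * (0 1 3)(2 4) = (0 3 2 1 4)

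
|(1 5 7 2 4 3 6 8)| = 8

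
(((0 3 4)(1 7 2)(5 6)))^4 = (0 3 4)(1 7 2)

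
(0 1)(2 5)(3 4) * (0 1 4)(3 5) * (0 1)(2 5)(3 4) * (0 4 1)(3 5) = (0 5 3)(1 4 2)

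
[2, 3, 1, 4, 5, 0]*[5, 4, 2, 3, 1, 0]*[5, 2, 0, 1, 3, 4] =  [0, 1, 3, 2, 5, 4]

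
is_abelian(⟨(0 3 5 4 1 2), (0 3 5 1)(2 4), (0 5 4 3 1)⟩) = no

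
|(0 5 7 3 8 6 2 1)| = 8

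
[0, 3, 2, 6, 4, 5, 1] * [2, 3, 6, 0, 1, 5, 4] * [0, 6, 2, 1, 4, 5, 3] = [2, 0, 3, 4, 6, 5, 1]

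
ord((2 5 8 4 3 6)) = 6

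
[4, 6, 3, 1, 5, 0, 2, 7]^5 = [5, 6, 3, 1, 0, 4, 2, 7]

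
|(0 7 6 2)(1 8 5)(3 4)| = 12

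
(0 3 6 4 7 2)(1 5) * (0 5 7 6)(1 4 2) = (0 3)(1 7)(2 5 4 6)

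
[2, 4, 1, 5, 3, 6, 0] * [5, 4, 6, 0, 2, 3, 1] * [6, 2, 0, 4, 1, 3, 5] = [5, 0, 1, 4, 6, 2, 3]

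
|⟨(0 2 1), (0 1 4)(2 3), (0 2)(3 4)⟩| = 120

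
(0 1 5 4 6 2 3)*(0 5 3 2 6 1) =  (1 3 5 4)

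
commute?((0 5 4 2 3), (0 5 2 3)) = no:(0 5 4 2 3)*(0 5 2 3) = (0 2)(3 5 4), (0 5 2 3)*(0 5 4 2 3) = (0 4 2)(3 5)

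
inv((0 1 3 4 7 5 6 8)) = (0 8 6 5 7 4 3 1)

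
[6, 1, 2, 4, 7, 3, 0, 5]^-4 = [0, 1, 2, 3, 4, 5, 6, 7]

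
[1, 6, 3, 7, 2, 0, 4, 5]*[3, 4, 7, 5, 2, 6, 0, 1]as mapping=[0→4, 1→0, 2→5, 3→1, 4→7, 5→3, 6→2, 7→6]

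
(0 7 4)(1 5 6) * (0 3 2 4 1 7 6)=(0 6 7 1 5)(2 4 3)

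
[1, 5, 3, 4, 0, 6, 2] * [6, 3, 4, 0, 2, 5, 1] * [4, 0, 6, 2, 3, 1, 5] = [2, 1, 4, 6, 5, 0, 3]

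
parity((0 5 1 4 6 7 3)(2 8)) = odd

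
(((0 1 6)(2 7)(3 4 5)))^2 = (0 6 1)(3 5 4)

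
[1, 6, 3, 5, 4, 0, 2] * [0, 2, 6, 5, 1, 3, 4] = [2, 4, 5, 3, 1, 0, 6]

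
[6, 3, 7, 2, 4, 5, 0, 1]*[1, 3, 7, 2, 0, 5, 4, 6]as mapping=[0→4, 1→2, 2→6, 3→7, 4→0, 5→5, 6→1, 7→3]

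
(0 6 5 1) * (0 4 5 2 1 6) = (1 4 5 6 2)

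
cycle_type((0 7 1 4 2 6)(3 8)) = 2.6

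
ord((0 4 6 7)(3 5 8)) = 12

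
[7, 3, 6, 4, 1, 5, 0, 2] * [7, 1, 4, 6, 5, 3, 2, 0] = [0, 6, 2, 5, 1, 3, 7, 4]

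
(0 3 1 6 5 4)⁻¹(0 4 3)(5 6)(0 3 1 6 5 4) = (0 1 3)(4 5)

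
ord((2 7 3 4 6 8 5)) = 7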